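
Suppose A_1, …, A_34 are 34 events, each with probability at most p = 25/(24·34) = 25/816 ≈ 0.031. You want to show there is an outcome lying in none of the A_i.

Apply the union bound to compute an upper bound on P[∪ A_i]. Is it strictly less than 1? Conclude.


Union bound: P[∪_{i=1}^{34} A_i] ≤ Σ_i P[A_i] ≤ 34·p = 34·(25/816) = 25/24.
Numerically: 25/24 ≈ 1.042.
Is 25/24 < 1? NO.
Since the bound 25/24 is ≥ 1, the union bound is uninformative here; it does NOT by itself certify existence.

34·p = 25/24 ≈ 1.042; existence NOT certified by the union bound.


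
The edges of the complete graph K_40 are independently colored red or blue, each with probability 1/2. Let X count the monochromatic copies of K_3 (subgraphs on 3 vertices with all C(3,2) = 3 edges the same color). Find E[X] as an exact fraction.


Let X = Σ_S X_S over the C(40, 3) = 9880 subsets S of size 3, where X_S = 1 if the K_3 on S is monochromatic.
For a fixed S, the K_3 on S has C(3, 2) = 3 edges. P[all 3 edges red] = (1/2)^3, and likewise for blue, so P[monochromatic] = 2·(1/2)^3 = 2^{1 − 3} = 1/4.
Summing: E[X] = C(40, 3) · 2^{1 − 3} = 9880 · 1/4 = 2470.
Numerically: E[X] ≈ 2470.000000.

E[X] = C(40,3)·2^(1−C(3,2)) = 2470 ≈ 2470.000000.


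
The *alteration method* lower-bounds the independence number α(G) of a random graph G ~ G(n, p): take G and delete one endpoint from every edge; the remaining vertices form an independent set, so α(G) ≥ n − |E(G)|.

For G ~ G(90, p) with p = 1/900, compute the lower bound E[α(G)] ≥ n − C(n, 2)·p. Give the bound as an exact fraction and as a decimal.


E[|E(G)|] = C(90, 2)·p = 4005 · (1/900) = 89/20.
E[α(G)] ≥ n − E[|E(G)|] = 90 − 89/20 = 1711/20.
Numerically: ≈ 85.5500.
(This is only a lower bound; the true E[α(G)] may be larger.)

E[α(G)] ≥ 1711/20 ≈ 85.5500.


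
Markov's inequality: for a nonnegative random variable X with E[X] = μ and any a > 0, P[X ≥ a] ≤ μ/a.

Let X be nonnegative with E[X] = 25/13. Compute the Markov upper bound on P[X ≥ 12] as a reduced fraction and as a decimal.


μ = E[X] = 25/13, a = 12.
Markov: P[X ≥ 12] ≤ μ/a = (25/13)/12 = 25/156.
Numerically: ≈ 0.16026.
(Since a = 12 > μ = 1.92308, the bound 25/156 is < 1 and informative.)

P[X ≥ 12] ≤ 25/156 ≈ 0.16026.


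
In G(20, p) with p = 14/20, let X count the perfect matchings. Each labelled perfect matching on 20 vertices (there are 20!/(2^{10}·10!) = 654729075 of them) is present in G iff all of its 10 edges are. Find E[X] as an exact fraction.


K_20 has 20!/(2^{10}·10!) = 654729075 labelled perfect matchings.
For each such perfect matching H, let X_H = 1 if all 10 edges of H are present in G. Then P[X_H = 1] = p^{10} = (7/10)^{10} = 282475249/10000000000.
Summing the indicators: E[X] = Σ_H E[X_H] = 654729075 · p^{10} = 654729075 · 282475249/10000000000 = 7397790339526587/400000000.
Numerically: E[X] ≈ 1.85e+07.

E[X] = 654729075 · (7/10)^{10} = 7397790339526587/400000000 ≈ 1.85e+07.


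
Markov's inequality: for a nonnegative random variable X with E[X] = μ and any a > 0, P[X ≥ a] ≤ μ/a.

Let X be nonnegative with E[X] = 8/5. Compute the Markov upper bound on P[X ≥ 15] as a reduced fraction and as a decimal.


μ = E[X] = 8/5, a = 15.
Markov: P[X ≥ 15] ≤ μ/a = (8/5)/15 = 8/75.
Numerically: ≈ 0.10667.
(Since a = 15 > μ = 1.60000, the bound 8/75 is < 1 and informative.)

P[X ≥ 15] ≤ 8/75 ≈ 0.10667.


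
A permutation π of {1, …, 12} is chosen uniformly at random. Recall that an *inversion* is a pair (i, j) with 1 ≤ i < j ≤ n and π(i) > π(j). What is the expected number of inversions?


Write X = Σ X_I over the C(12, 2) = 66 pairs i < j, with X_I the indicator of one inversion.
There are 66 indicators.
For each fixed pair i < j, the values π(i) and π(j) are two distinct elements of {1, …, 12} in uniformly random order; by symmetry P[π(i) > π(j)] = 1/2.
By linearity: E[X] = 66 · (1/2) = C(12, 2) · (1/2) = 66/2 = 33 ≈ 33.000.

E[X] = 33 = 33.000.


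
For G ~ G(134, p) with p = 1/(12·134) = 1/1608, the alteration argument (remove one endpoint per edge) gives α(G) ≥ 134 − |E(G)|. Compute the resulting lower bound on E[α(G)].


E[|E(G)|] = C(134, 2)·p = 8911 · (1/1608) = 133/24.
E[α(G)] ≥ n − E[|E(G)|] = 134 − 133/24 = 3083/24.
Numerically: ≈ 128.458333.
(This is only a lower bound; the true E[α(G)] may be larger.)

E[α(G)] ≥ 3083/24 ≈ 128.458333.


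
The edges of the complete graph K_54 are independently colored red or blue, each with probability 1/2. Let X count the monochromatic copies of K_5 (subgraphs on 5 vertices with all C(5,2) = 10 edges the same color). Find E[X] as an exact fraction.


Let X = Σ_S X_S over the C(54, 5) = 3162510 subsets S of size 5, where X_S = 1 if the K_5 on S is monochromatic.
For a fixed S, the K_5 on S has C(5, 2) = 10 edges. P[all 10 edges red] = (1/2)^10, and likewise for blue, so P[monochromatic] = 2·(1/2)^10 = 2^{1 − 10} = 1/512.
Summing: E[X] = C(54, 5) · 2^{1 − 10} = 3162510 · 1/512 = 1581255/256.
Numerically: E[X] ≈ 6176.7773.

E[X] = C(54,5)·2^(1−C(5,2)) = 1581255/256 ≈ 6176.7773.


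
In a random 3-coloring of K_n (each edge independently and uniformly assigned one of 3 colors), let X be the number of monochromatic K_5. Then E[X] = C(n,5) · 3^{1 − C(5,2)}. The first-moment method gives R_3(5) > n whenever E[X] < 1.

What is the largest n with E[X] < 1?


We need C(n, 5) · 3^{1 − 10} < 1, i.e. C(n, 5) < 3^{10 − 1} = 19683.
Check values of n near the boundary:
  n = 18: C(18, 5) = 8568; 8568 < 19683? YES
  n = 19: C(19, 5) = 11628; 11628 < 19683? YES
  n = 20: C(20, 5) = 15504; 15504 < 19683? YES
  n = 21: C(21, 5) = 20349; 20349 < 19683? NO
  n = 22: C(22, 5) = 26334; 26334 < 19683? NO
The largest n with C(n, 5) < 19683 is n = 20 (where E[X] = 5168/6561 ≈ 0.78768). Hence R_3(5) > 20, i.e. R_3(5) ≥ 21.

Largest n = 20; hence R_3(5) > 20.


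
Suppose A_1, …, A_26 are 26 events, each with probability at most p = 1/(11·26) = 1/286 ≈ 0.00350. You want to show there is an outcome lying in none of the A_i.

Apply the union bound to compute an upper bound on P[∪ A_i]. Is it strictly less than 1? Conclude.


Union bound: P[∪_{i=1}^{26} A_i] ≤ Σ_i P[A_i] ≤ 26·p = 26·(1/286) = 1/11.
Numerically: 1/11 ≈ 0.09091.
Is 1/11 < 1? YES.
Since P[∪ A_i] ≤ 1/11 < 1, the complement has P[∩ A_i^c] ≥ 1 − 1/11 = 10/11 > 0, so some outcome avoids every A_i.

26·p = 1/11 ≈ 0.09091; existence CERTIFIED by the union bound.


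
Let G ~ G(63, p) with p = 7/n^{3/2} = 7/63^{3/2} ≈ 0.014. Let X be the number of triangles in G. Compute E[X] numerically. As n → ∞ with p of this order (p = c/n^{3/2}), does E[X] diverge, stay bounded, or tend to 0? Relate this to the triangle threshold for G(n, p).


Number of potential triangles: C(63, 3) = 39711.
Each occurs with probability p³ ≈ (0.014)³ ≈ 2.74323e-06.
By linearity: E[X] = C(63, 3)·p³ ≈ 39711 · 2.74323e-06 ≈ 0.109.
Since α = 3/2 > 1, p = c/n^{3/2} = o(1/n) is below the triangle threshold p ~ 1/n. Asymptotically E[X] ~ (c³/6)·n^{3(1−α)} = (7³/6)·n^{-1.5} → 0, so by Markov's inequality G has no triangles w.h.p.

E[X] ≈ 0.109; in regime p = Θ(1/n^{3/2}) E[X] tends to 0 (below the triangle threshold p ~ 1/n).


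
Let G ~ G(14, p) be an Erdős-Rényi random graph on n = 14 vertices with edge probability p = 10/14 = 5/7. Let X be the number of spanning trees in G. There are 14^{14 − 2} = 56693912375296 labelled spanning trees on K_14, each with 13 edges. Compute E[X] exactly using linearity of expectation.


K_14 has 14^{14 − 2} = 56693912375296 labelled spanning trees.
For each such spanning tree H, let X_H = 1 if all 13 edges of H are present in G. Then P[X_H = 1] = p^{13} = (5/7)^{13} = 1220703125/96889010407.
Summing the indicators: E[X] = Σ_H E[X_H] = 56693912375296 · p^{13} = 56693912375296 · 1220703125/96889010407 = 5000000000000/7.
Numerically: E[X] ≈ 7.14286e+11.

E[X] = 56693912375296 · (5/7)^{13} = 5000000000000/7 ≈ 7.14286e+11.


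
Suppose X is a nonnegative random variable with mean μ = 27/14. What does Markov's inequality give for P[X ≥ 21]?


μ = E[X] = 27/14, a = 21.
Markov: P[X ≥ 21] ≤ μ/a = (27/14)/21 = 9/98.
Numerically: ≈ 0.091837.
(Since a = 21 > μ = 1.928571, the bound 9/98 is < 1 and informative.)

P[X ≥ 21] ≤ 9/98 ≈ 0.091837.


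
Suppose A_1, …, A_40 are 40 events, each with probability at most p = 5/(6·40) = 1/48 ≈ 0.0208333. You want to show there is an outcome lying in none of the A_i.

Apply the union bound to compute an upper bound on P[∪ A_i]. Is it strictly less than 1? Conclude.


Union bound: P[∪_{i=1}^{40} A_i] ≤ Σ_i P[A_i] ≤ 40·p = 40·(1/48) = 5/6.
Numerically: 5/6 ≈ 0.8333333.
Is 5/6 < 1? YES.
Since P[∪ A_i] ≤ 5/6 < 1, the complement has P[∩ A_i^c] ≥ 1 − 5/6 = 1/6 > 0, so some outcome avoids every A_i.

40·p = 5/6 ≈ 0.8333333; existence CERTIFIED by the union bound.


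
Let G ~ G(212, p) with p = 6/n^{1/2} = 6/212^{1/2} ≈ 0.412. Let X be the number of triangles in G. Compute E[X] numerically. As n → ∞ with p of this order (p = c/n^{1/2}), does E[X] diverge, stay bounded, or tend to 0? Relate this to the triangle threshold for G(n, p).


Number of potential triangles: C(212, 3) = 1565620.
Each occurs with probability p³ ≈ (0.412)³ ≈ 6.99761e-02.
By linearity: E[X] = C(212, 3)·p³ ≈ 1565620 · 6.99761e-02 ≈ 109556.039.
Since α = 1/2 < 1, p = c/n^{1/2} ≫ 1/n is above the triangle threshold p ~ 1/n. Asymptotically E[X] ~ (c³/6)·n^{3(1−α)} = (6³/6)·n^{1.5} → ∞; triangles are abundant w.h.p.

E[X] ≈ 109556.039; in regime p = Θ(1/n^{1/2}) E[X] diverges (above the triangle threshold p ~ 1/n).


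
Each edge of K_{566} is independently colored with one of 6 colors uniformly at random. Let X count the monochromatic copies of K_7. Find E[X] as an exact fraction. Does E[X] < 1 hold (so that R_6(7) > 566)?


E[X] = C(566, 7) · 6^{1 − 21} = 3557206237959440 · 6^{−20} = 3557206237959440/3656158440062976.
As a reduced fraction: E[X] = 222325389872465/228509902503936 ≈ 0.973.
Is E[X] < 1? YES.
Since E[X] < 1, there exists a 6-coloring of K_{566} with no monochromatic K_7; hence R_6(7) > 566.

E[X] = 222325389872465/228509902503936 ≈ 0.973; E[X] < 1, so R_6(7) > 566.


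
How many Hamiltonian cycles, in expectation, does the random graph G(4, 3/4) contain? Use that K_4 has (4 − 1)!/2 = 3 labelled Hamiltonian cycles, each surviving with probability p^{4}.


K_4 has (4 − 1)!/2 = 3 labelled Hamiltonian cycles.
For each such Hamiltonian cycle H, let X_H = 1 if all 4 edges of H are present in G. Then P[X_H = 1] = p^{4} = (3/4)^{4} = 81/256.
Summing the indicators: E[X] = Σ_H E[X_H] = 3 · p^{4} = 3 · 81/256 = 243/256.
Numerically: E[X] ≈ 0.94922.

E[X] = 3 · (3/4)^{4} = 243/256 ≈ 0.94922.


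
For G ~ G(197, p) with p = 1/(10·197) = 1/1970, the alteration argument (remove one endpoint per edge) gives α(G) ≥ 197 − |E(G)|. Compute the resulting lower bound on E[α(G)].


E[|E(G)|] = C(197, 2)·p = 19306 · (1/1970) = 49/5.
E[α(G)] ≥ n − E[|E(G)|] = 197 − 49/5 = 936/5.
Numerically: ≈ 187.200.
(This is only a lower bound; the true E[α(G)] may be larger.)

E[α(G)] ≥ 936/5 ≈ 187.200.


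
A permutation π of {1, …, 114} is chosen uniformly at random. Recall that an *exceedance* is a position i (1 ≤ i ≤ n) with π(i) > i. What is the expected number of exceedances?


Write X = Σ_{i=1}^{114} X_i, where X_i = 1_{π(i) > i}.
For each fixed i, π(i) is uniform over {1, …, 114} (marginal of a uniform permutation), so P[π(i) > i] = (n − i)/n. Summing: Σ_{i=1}^{114} (n − i)/n = (0 + 1 + … + 113)/114 = 114(114 − 1)/(2·114) = (114 − 1)/2.
Hence E[X] = Σ_{i=1}^{114} (114 − i)/114 = 113/2 ≈ 56.5000.

E[X] = 113/2 = 56.5000.


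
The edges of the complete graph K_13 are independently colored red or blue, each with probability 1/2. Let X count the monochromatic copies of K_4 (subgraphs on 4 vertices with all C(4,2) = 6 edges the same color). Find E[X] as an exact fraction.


Let X = Σ_S X_S over the C(13, 4) = 715 subsets S of size 4, where X_S = 1 if the K_4 on S is monochromatic.
For a fixed S, the K_4 on S has C(4, 2) = 6 edges. P[all 6 edges red] = (1/2)^6, and likewise for blue, so P[monochromatic] = 2·(1/2)^6 = 2^{1 − 6} = 1/32.
By linearity of expectation: E[X] = C(13, 4) · 2^{1 − 6} = 715 · 1/32 = 715/32.
Numerically: E[X] ≈ 22.343750.

E[X] = C(13,4)·2^(1−C(4,2)) = 715/32 ≈ 22.343750.


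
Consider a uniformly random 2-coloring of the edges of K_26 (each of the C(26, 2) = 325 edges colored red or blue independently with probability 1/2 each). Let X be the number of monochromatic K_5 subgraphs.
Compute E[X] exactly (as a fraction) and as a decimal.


Let X = Σ_S X_S over the C(26, 5) = 65780 subsets S of size 5, where X_S = 1 if the K_5 on S is monochromatic.
For a fixed S, the K_5 on S has C(5, 2) = 10 edges. P[all 10 edges red] = (1/2)^10, and likewise for blue, so P[monochromatic] = 2·(1/2)^10 = 2^{1 − 10} = 1/512.
By linearity of expectation: E[X] = C(26, 5) · 2^{1 − 10} = 65780 · 1/512 = 16445/128.
Numerically: E[X] ≈ 128.477.

E[X] = C(26,5)·2^(1−C(5,2)) = 16445/128 ≈ 128.477.


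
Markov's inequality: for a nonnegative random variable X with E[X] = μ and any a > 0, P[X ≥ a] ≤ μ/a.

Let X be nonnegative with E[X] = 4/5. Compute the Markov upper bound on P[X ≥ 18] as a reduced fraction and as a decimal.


μ = E[X] = 4/5, a = 18.
Markov: P[X ≥ 18] ≤ μ/a = (4/5)/18 = 2/45.
Numerically: ≈ 0.0444.
(Since a = 18 > μ = 0.8000, the bound 2/45 is < 1 and informative.)

P[X ≥ 18] ≤ 2/45 ≈ 0.0444.


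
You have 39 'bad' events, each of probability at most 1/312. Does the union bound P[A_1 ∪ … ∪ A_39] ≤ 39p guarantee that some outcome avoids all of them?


Union bound: P[∪_{i=1}^{39} A_i] ≤ Σ_i P[A_i] ≤ 39·p = 39·(1/312) = 1/8.
Numerically: 1/8 ≈ 0.125.
Is 1/8 < 1? YES.
Since P[∪ A_i] ≤ 1/8 < 1, the complement has P[∩ A_i^c] ≥ 1 − 1/8 = 7/8 > 0, so some outcome avoids every A_i.

39·p = 1/8 ≈ 0.125; existence CERTIFIED by the union bound.


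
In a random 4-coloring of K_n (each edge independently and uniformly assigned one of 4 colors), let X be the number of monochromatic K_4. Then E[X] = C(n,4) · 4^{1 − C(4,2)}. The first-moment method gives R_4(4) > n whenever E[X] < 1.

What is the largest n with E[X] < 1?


We need C(n, 4) · 4^{1 − 6} < 1, i.e. C(n, 4) < 4^{6 − 1} = 1024.
Check values of n near the boundary:
  n = 9: C(9, 4) = 126; 126 < 1024? YES
  n = 10: C(10, 4) = 210; 210 < 1024? YES
  n = 11: C(11, 4) = 330; 330 < 1024? YES
  n = 12: C(12, 4) = 495; 495 < 1024? YES
  n = 13: C(13, 4) = 715; 715 < 1024? YES
  n = 14: C(14, 4) = 1001; 1001 < 1024? YES
  n = 15: C(15, 4) = 1365; 1365 < 1024? NO
The largest n with C(n, 4) < 1024 is n = 14 (where E[X] = 1001/1024 ≈ 0.9775). Hence R_4(4) > 14, i.e. R_4(4) ≥ 15.

Largest n = 14; hence R_4(4) > 14.


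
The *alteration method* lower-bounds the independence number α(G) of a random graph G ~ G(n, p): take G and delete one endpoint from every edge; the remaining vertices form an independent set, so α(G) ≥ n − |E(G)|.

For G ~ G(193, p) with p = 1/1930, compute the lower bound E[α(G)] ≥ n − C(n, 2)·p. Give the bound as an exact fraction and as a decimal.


E[|E(G)|] = C(193, 2)·p = 18528 · (1/1930) = 48/5.
E[α(G)] ≥ n − E[|E(G)|] = 193 − 48/5 = 917/5.
Numerically: ≈ 183.40000.
(This is only a lower bound; the true E[α(G)] may be larger.)

E[α(G)] ≥ 917/5 ≈ 183.40000.


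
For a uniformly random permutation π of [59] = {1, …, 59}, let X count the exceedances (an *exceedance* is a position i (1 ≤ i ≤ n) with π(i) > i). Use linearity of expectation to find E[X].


Write X = Σ_{i=1}^{59} X_i, where X_i = 1_{π(i) > i}.
For each fixed i, π(i) is uniform over {1, …, 59} (marginal of a uniform permutation), so P[π(i) > i] = (n − i)/n. Summing: Σ_{i=1}^{59} (n − i)/n = (0 + 1 + … + 58)/59 = 59(59 − 1)/(2·59) = (59 − 1)/2.
Hence E[X] = Σ_{i=1}^{59} (59 − i)/59 = 29 ≈ 29.0000.

E[X] = 29 = 29.0000.


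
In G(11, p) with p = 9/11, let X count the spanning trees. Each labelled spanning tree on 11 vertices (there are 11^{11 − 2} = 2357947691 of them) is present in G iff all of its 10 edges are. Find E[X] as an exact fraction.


K_11 has 11^{11 − 2} = 2357947691 labelled spanning trees.
For each such spanning tree H, let X_H = 1 if all 10 edges of H are present in G. Then P[X_H = 1] = p^{10} = (9/11)^{10} = 3486784401/25937424601.
By linearity: E[X] = Σ_H E[X_H] = 2357947691 · p^{10} = 2357947691 · 3486784401/25937424601 = 3486784401/11.
Numerically: E[X] ≈ 3.1698e+08.

E[X] = 2357947691 · (9/11)^{10} = 3486784401/11 ≈ 3.1698e+08.


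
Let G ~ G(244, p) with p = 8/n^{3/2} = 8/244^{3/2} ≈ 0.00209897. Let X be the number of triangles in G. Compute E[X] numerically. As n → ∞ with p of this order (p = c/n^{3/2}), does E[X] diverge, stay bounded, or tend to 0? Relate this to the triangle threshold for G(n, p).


Number of potential triangles: C(244, 3) = 2391444.
Each occurs with probability p³ ≈ (0.00209897)³ ≈ 9.24731693e-09.
By linearity: E[X] = C(244, 3)·p³ ≈ 2391444 · 9.24731693e-09 ≈ 0.022114.
Since α = 3/2 > 1, p = c/n^{3/2} = o(1/n) is below the triangle threshold p ~ 1/n. Asymptotically E[X] ~ (c³/6)·n^{3(1−α)} = (8³/6)·n^{-1.5} → 0, so by Markov's inequality G has no triangles w.h.p.

E[X] ≈ 0.022114; in regime p = Θ(1/n^{3/2}) E[X] tends to 0 (below the triangle threshold p ~ 1/n).


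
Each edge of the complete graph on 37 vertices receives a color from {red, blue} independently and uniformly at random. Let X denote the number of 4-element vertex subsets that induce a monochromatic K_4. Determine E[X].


Let X = Σ_S X_S over the C(37, 4) = 66045 subsets S of size 4, where X_S = 1 if the K_4 on S is monochromatic.
For a fixed S, the K_4 on S has C(4, 2) = 6 edges. P[all 6 edges red] = (1/2)^6, and likewise for blue, so P[monochromatic] = 2·(1/2)^6 = 2^{1 − 6} = 1/32.
By linearity: E[X] = C(37, 4) · 2^{1 − 6} = 66045 · 1/32 = 66045/32.
Numerically: E[X] ≈ 2063.906.

E[X] = C(37,4)·2^(1−C(4,2)) = 66045/32 ≈ 2063.906.


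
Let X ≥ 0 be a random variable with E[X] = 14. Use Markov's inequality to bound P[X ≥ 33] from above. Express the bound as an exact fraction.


μ = E[X] = 14, a = 33.
Markov: P[X ≥ 33] ≤ μ/a = (14)/33 = 14/33.
Numerically: ≈ 0.4242.
(Since a = 33 > μ = 14.0000, the bound 14/33 is < 1 and informative.)

P[X ≥ 33] ≤ 14/33 ≈ 0.4242.


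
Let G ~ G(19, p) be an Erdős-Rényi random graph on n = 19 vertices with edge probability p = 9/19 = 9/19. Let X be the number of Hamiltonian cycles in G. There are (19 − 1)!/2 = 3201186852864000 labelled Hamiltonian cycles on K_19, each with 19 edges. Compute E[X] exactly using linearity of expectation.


K_19 has (19 − 1)!/2 = 3201186852864000 labelled Hamiltonian cycles.
For each such Hamiltonian cycle H, let X_H = 1 if all 19 edges of H are present in G. Then P[X_H = 1] = p^{19} = (9/19)^{19} = 1350851717672992089/1978419655660313589123979.
Summing the indicators: E[X] = Σ_H E[X_H] = 3201186852864000 · p^{19} = 3201186852864000 · 1350851717672992089/1978419655660313589123979 = 4324328758783534194876278992896000/1978419655660313589123979.
Numerically: E[X] ≈ 2.19e+09.

E[X] = 3201186852864000 · (9/19)^{19} = 4324328758783534194876278992896000/1978419655660313589123979 ≈ 2.19e+09.


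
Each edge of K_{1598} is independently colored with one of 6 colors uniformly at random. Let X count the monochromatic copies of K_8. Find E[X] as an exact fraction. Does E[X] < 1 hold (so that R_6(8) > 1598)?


E[X] = C(1598, 8) · 6^{1 − 28} = 1036267977730442348529 · 6^{−27} = 1036267977730442348529/1023490369077469249536.
As a reduced fraction: E[X] = 115140886414493594281/113721152119718805504 ≈ 1.012.
Is E[X] < 1? NO.
Since E[X] ≥ 1, the first-moment bound is inconclusive at n = 1598; it does NOT by itself certify R_6(8) > 1598.

E[X] = 115140886414493594281/113721152119718805504 ≈ 1.012; E[X] ≥ 1; first-moment method inconclusive here.


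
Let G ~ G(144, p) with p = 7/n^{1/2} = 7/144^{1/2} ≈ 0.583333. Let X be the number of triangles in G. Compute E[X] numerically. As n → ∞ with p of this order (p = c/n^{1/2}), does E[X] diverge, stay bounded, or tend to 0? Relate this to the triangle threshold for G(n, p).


Number of potential triangles: C(144, 3) = 487344.
Each occurs with probability p³ ≈ (0.583333)³ ≈ 1.98495370e-01.
By linearity: E[X] = C(144, 3)·p³ ≈ 487344 · 1.98495370e-01 ≈ 96735.527778.
Since α = 1/2 < 1, p = c/n^{1/2} ≫ 1/n is above the triangle threshold p ~ 1/n. Asymptotically E[X] ~ (c³/6)·n^{3(1−α)} = (7³/6)·n^{1.5} → ∞; triangles are abundant w.h.p.

E[X] ≈ 96735.527778; in regime p = Θ(1/n^{1/2}) E[X] diverges (above the triangle threshold p ~ 1/n).


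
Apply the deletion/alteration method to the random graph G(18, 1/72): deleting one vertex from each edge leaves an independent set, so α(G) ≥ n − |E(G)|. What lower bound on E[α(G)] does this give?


E[|E(G)|] = C(18, 2)·p = 153 · (1/72) = 17/8.
E[α(G)] ≥ n − E[|E(G)|] = 18 − 17/8 = 127/8.
Numerically: ≈ 15.875000.
(This is only a lower bound; the true E[α(G)] may be larger.)

E[α(G)] ≥ 127/8 ≈ 15.875000.


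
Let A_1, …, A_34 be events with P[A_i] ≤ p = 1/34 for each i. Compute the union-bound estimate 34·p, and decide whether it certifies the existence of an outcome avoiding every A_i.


Union bound: P[∪_{i=1}^{34} A_i] ≤ Σ_i P[A_i] ≤ 34·p = 34·(1/34) = 1.
Numerically: 1 ≈ 1.000000.
Is 1 < 1? NO.
Since the bound 1 is ≥ 1, the union bound is uninformative here; it does NOT by itself certify existence.

34·p = 1 ≈ 1.000000; existence NOT certified by the union bound.


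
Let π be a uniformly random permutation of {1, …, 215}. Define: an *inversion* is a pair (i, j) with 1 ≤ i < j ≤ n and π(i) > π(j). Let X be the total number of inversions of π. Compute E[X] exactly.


Write X = Σ X_I over the C(215, 2) = 23005 pairs i < j, with X_I the indicator of one inversion.
There are 23005 indicators.
For each fixed pair i < j, the values π(i) and π(j) are two distinct elements of {1, …, 215} in uniformly random order; by symmetry P[π(i) > π(j)] = 1/2.
By linearity: E[X] = 23005 · (1/2) = C(215, 2) · (1/2) = 23005/2 = 23005/2 ≈ 11502.5000.

E[X] = 23005/2 = 11502.5000.


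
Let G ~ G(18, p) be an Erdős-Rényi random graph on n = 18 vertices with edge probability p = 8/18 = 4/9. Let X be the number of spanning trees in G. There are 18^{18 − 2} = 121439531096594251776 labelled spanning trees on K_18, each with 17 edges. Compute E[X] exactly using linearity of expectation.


K_18 has 18^{18 − 2} = 121439531096594251776 labelled spanning trees.
For each such spanning tree H, let X_H = 1 if all 17 edges of H are present in G. Then P[X_H = 1] = p^{17} = (4/9)^{17} = 17179869184/16677181699666569.
Summing the indicators: E[X] = Σ_H E[X_H] = 121439531096594251776 · p^{17} = 121439531096594251776 · 17179869184/16677181699666569 = 1125899906842624/9.
Numerically: E[X] ≈ 1.251e+14.

E[X] = 121439531096594251776 · (4/9)^{17} = 1125899906842624/9 ≈ 1.251e+14.


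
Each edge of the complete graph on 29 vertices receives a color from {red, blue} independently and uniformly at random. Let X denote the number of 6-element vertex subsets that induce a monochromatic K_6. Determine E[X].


Let X = Σ_S X_S over the C(29, 6) = 475020 subsets S of size 6, where X_S = 1 if the K_6 on S is monochromatic.
For a fixed S, the K_6 on S has C(6, 2) = 15 edges. P[all 15 edges red] = (1/2)^15, and likewise for blue, so P[monochromatic] = 2·(1/2)^15 = 2^{1 − 15} = 1/16384.
Summing: E[X] = C(29, 6) · 2^{1 − 15} = 475020 · 1/16384 = 118755/4096.
Numerically: E[X] ≈ 28.992920.

E[X] = C(29,6)·2^(1−C(6,2)) = 118755/4096 ≈ 28.992920.


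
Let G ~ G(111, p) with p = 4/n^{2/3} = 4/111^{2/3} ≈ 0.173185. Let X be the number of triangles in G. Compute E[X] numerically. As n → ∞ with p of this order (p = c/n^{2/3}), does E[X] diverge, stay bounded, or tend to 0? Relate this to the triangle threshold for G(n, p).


Number of potential triangles: C(111, 3) = 221815.
Each occurs with probability p³ ≈ (0.173185)³ ≈ 5.19438357e-03.
By linearity: E[X] = C(111, 3)·p³ ≈ 221815 · 5.19438357e-03 ≈ 1152.192192.
Since α = 2/3 < 1, p = c/n^{2/3} ≫ 1/n is above the triangle threshold p ~ 1/n. Asymptotically E[X] ~ (c³/6)·n^{3(1−α)} = (4³/6)·n^{1} → ∞; triangles are abundant w.h.p.

E[X] ≈ 1152.192192; in regime p = Θ(1/n^{2/3}) E[X] diverges (above the triangle threshold p ~ 1/n).


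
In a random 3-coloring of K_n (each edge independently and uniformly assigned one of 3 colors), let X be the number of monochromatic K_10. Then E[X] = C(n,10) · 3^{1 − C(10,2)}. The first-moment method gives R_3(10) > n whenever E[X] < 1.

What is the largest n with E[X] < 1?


We need C(n, 10) · 3^{1 − 45} < 1, i.e. C(n, 10) < 3^{45 − 1} = 984770902183611232881.
Check values of n near the boundary:
  n = 567: C(567, 10) = 873787071273467749398; 873787071273467749398 < 984770902183611232881? YES
  n = 568: C(568, 10) = 889446337783744949208; 889446337783744949208 < 984770902183611232881? YES
  n = 569: C(569, 10) = 905357721286137524328; 905357721286137524328 < 984770902183611232881? YES
  n = 570: C(570, 10) = 921524823451961408691; 921524823451961408691 < 984770902183611232881? YES
  n = 571: C(571, 10) = 937951290893172842001; 937951290893172842001 < 984770902183611232881? YES
  n = 572: C(572, 10) = 954640815642161682606; 954640815642161682606 < 984770902183611232881? YES
  n = 573: C(573, 10) = 971597135635805762226; 971597135635805762226 < 984770902183611232881? YES
  n = 574: C(574, 10) = 988824035203816502691; 988824035203816502691 < 984770902183611232881? NO
The largest n with C(n, 10) < 984770902183611232881 is n = 573 (where E[X] = 35985079097622435638/36472996377170786403 ≈ 0.987). Hence R_3(10) > 573, i.e. R_3(10) ≥ 574.

Largest n = 573; hence R_3(10) > 573.


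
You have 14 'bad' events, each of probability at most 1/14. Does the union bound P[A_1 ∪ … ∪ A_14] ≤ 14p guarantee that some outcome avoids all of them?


Union bound: P[∪_{i=1}^{14} A_i] ≤ Σ_i P[A_i] ≤ 14·p = 14·(1/14) = 1.
Numerically: 1 ≈ 1.000.
Is 1 < 1? NO.
Since the bound 1 is ≥ 1, the union bound is uninformative here; it does NOT by itself certify existence.

14·p = 1 ≈ 1.000; existence NOT certified by the union bound.


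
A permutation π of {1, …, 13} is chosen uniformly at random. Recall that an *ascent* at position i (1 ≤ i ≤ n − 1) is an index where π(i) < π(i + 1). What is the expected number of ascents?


Write X = Σ X_I over i = 1, …, 12, with X_I the indicator of one ascent.
There are 12 indicators.
For each fixed i, the pair (π(i), π(i+1)) is a uniformly random ordered pair of distinct values from {1, …, 13}; by symmetry P[π(i) < π(i+1)] = 1/2.
By linearity: E[X] = 12 · (1/2) = (13 − 1) · (1/2) = 6 ≈ 6.00000.

E[X] = 6 = 6.00000.


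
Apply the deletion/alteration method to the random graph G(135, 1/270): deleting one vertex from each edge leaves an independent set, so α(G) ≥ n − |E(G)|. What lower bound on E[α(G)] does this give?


E[|E(G)|] = C(135, 2)·p = 9045 · (1/270) = 67/2.
E[α(G)] ≥ n − E[|E(G)|] = 135 − 67/2 = 203/2.
Numerically: ≈ 101.500000.
(This is only a lower bound; the true E[α(G)] may be larger.)

E[α(G)] ≥ 203/2 ≈ 101.500000.


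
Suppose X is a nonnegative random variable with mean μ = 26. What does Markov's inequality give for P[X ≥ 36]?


μ = E[X] = 26, a = 36.
Markov: P[X ≥ 36] ≤ μ/a = (26)/36 = 13/18.
Numerically: ≈ 0.72222.
(Since a = 36 > μ = 26.00000, the bound 13/18 is < 1 and informative.)

P[X ≥ 36] ≤ 13/18 ≈ 0.72222.


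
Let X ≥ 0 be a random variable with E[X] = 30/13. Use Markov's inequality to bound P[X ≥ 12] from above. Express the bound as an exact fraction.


μ = E[X] = 30/13, a = 12.
Markov: P[X ≥ 12] ≤ μ/a = (30/13)/12 = 5/26.
Numerically: ≈ 0.192308.
(Since a = 12 > μ = 2.307692, the bound 5/26 is < 1 and informative.)

P[X ≥ 12] ≤ 5/26 ≈ 0.192308.


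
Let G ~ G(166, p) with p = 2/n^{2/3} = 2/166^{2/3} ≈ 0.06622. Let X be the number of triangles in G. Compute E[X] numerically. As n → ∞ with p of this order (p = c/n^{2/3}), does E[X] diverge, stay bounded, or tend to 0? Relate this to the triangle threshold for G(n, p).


Number of potential triangles: C(166, 3) = 748660.
Each occurs with probability p³ ≈ (0.06622)³ ≈ 2.903179e-04.
By linearity: E[X] = C(166, 3)·p³ ≈ 748660 · 2.903179e-04 ≈ 217.3494.
Since α = 2/3 < 1, p = c/n^{2/3} ≫ 1/n is above the triangle threshold p ~ 1/n. Asymptotically E[X] ~ (c³/6)·n^{3(1−α)} = (2³/6)·n^{1} → ∞; triangles are abundant w.h.p.

E[X] ≈ 217.3494; in regime p = Θ(1/n^{2/3}) E[X] diverges (above the triangle threshold p ~ 1/n).


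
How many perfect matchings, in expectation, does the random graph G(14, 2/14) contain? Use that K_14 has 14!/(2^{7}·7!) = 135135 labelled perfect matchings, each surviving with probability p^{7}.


K_14 has 14!/(2^{7}·7!) = 135135 labelled perfect matchings.
For each such perfect matching H, let X_H = 1 if all 7 edges of H are present in G. Then P[X_H = 1] = p^{7} = (1/7)^{7} = 1/823543.
By linearity of expectation: E[X] = Σ_H E[X_H] = 135135 · p^{7} = 135135 · 1/823543 = 19305/117649.
Numerically: E[X] ≈ 0.164.

E[X] = 135135 · (1/7)^{7} = 19305/117649 ≈ 0.164.


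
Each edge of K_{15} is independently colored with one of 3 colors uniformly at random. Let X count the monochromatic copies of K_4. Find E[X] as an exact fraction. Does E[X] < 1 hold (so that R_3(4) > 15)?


E[X] = C(15, 4) · 3^{1 − 6} = 1365 · 3^{−5} = 1365/243.
As a reduced fraction: E[X] = 455/81 ≈ 5.61728.
Is E[X] < 1? NO.
Since E[X] ≥ 1, the first-moment bound is inconclusive at n = 15; it does NOT by itself certify R_3(4) > 15.

E[X] = 455/81 ≈ 5.61728; E[X] ≥ 1; first-moment method inconclusive here.


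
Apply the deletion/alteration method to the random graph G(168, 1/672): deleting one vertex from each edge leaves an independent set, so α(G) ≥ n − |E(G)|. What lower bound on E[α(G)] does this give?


E[|E(G)|] = C(168, 2)·p = 14028 · (1/672) = 167/8.
E[α(G)] ≥ n − E[|E(G)|] = 168 − 167/8 = 1177/8.
Numerically: ≈ 147.125000.
(This is only a lower bound; the true E[α(G)] may be larger.)

E[α(G)] ≥ 1177/8 ≈ 147.125000.


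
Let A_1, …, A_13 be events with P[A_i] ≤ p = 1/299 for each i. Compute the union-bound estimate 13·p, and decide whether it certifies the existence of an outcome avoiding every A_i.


Union bound: P[∪_{i=1}^{13} A_i] ≤ Σ_i P[A_i] ≤ 13·p = 13·(1/299) = 1/23.
Numerically: 1/23 ≈ 0.043.
Is 1/23 < 1? YES.
Since P[∪ A_i] ≤ 1/23 < 1, the complement has P[∩ A_i^c] ≥ 1 − 1/23 = 22/23 > 0, so some outcome avoids every A_i.

13·p = 1/23 ≈ 0.043; existence CERTIFIED by the union bound.


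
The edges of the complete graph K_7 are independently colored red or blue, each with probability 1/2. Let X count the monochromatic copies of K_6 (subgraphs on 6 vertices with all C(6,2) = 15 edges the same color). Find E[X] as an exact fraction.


Let X = Σ_S X_S over the C(7, 6) = 7 subsets S of size 6, where X_S = 1 if the K_6 on S is monochromatic.
For a fixed S, the K_6 on S has C(6, 2) = 15 edges. P[all 15 edges red] = (1/2)^15, and likewise for blue, so P[monochromatic] = 2·(1/2)^15 = 2^{1 − 15} = 1/16384.
Summing: E[X] = C(7, 6) · 2^{1 − 15} = 7 · 1/16384 = 7/16384.
Numerically: E[X] ≈ 0.000.

E[X] = C(7,6)·2^(1−C(6,2)) = 7/16384 ≈ 0.000.


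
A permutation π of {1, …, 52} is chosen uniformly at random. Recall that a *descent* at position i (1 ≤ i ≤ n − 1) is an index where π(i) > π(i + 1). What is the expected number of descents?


Write X = Σ X_I over i = 1, …, 51, with X_I the indicator of one descent.
There are 51 indicators.
For each fixed i, the pair (π(i), π(i+1)) is a uniformly random ordered pair of distinct values from {1, …, 52}; by symmetry P[π(i) > π(i+1)] = 1/2.
By linearity: E[X] = 51 · (1/2) = (52 − 1) · (1/2) = 51/2 ≈ 25.50000.

E[X] = 51/2 = 25.50000.


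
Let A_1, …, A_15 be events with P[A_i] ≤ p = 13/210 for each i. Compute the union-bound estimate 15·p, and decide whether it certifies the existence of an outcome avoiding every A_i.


Union bound: P[∪_{i=1}^{15} A_i] ≤ Σ_i P[A_i] ≤ 15·p = 15·(13/210) = 13/14.
Numerically: 13/14 ≈ 0.928571.
Is 13/14 < 1? YES.
Since P[∪ A_i] ≤ 13/14 < 1, the complement has P[∩ A_i^c] ≥ 1 − 13/14 = 1/14 > 0, so some outcome avoids every A_i.

15·p = 13/14 ≈ 0.928571; existence CERTIFIED by the union bound.


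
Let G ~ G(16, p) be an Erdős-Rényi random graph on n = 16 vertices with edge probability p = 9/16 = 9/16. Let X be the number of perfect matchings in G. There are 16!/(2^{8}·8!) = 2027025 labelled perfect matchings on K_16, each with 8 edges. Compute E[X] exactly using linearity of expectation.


K_16 has 16!/(2^{8}·8!) = 2027025 labelled perfect matchings.
For each such perfect matching H, let X_H = 1 if all 8 edges of H are present in G. Then P[X_H = 1] = p^{8} = (9/16)^{8} = 43046721/4294967296.
By linearity of expectation: E[X] = Σ_H E[X_H] = 2027025 · p^{8} = 2027025 · 43046721/4294967296 = 87256779635025/4294967296.
Numerically: E[X] ≈ 20316.

E[X] = 2027025 · (9/16)^{8} = 87256779635025/4294967296 ≈ 20316.


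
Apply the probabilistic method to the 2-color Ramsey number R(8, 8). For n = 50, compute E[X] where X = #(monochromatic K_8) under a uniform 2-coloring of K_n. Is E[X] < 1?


E[X] = C(50, 8) · 2^{1 − 28} = 536878650 · 2^{−27} = 536878650/134217728.
As a reduced fraction: E[X] = 268439325/67108864 ≈ 4.0000577.
Is E[X] < 1? NO.
Since E[X] ≥ 1, the first-moment bound is inconclusive at n = 50; it does NOT by itself certify R(8, 8) > 50.

E[X] = 268439325/67108864 ≈ 4.0000577; E[X] ≥ 1; first-moment method inconclusive here.


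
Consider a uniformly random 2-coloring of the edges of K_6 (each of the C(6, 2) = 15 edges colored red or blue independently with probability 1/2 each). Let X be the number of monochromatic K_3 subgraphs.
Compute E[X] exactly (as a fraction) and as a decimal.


Let X = Σ_S X_S over the C(6, 3) = 20 subsets S of size 3, where X_S = 1 if the K_3 on S is monochromatic.
For a fixed S, the K_3 on S has C(3, 2) = 3 edges. P[all 3 edges red] = (1/2)^3, and likewise for blue, so P[monochromatic] = 2·(1/2)^3 = 2^{1 − 3} = 1/4.
Summing: E[X] = C(6, 3) · 2^{1 − 3} = 20 · 1/4 = 5.
Numerically: E[X] ≈ 5.00000.

E[X] = C(6,3)·2^(1−C(3,2)) = 5 ≈ 5.00000.


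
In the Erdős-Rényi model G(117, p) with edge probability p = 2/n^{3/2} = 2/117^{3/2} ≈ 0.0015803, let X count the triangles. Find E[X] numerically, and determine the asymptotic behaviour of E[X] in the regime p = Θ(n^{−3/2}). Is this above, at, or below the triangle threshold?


Number of potential triangles: C(117, 3) = 260130.
Each occurs with probability p³ ≈ (0.0015803)³ ≈ 3.9468772e-09.
By linearity: E[X] = C(117, 3)·p³ ≈ 260130 · 3.9468772e-09 ≈ 0.00103.
Since α = 3/2 > 1, p = c/n^{3/2} = o(1/n) is below the triangle threshold p ~ 1/n. Asymptotically E[X] ~ (c³/6)·n^{3(1−α)} = (2³/6)·n^{-1.5} → 0, so by Markov's inequality G has no triangles w.h.p.

E[X] ≈ 0.00103; in regime p = Θ(1/n^{3/2}) E[X] tends to 0 (below the triangle threshold p ~ 1/n).


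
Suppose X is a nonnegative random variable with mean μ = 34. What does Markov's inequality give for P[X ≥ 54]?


μ = E[X] = 34, a = 54.
Markov: P[X ≥ 54] ≤ μ/a = (34)/54 = 17/27.
Numerically: ≈ 0.6296.
(Since a = 54 > μ = 34.0000, the bound 17/27 is < 1 and informative.)

P[X ≥ 54] ≤ 17/27 ≈ 0.6296.


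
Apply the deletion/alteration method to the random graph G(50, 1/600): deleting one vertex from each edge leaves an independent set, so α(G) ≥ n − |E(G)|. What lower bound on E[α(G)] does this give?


E[|E(G)|] = C(50, 2)·p = 1225 · (1/600) = 49/24.
E[α(G)] ≥ n − E[|E(G)|] = 50 − 49/24 = 1151/24.
Numerically: ≈ 47.95833.
(This is only a lower bound; the true E[α(G)] may be larger.)

E[α(G)] ≥ 1151/24 ≈ 47.95833.


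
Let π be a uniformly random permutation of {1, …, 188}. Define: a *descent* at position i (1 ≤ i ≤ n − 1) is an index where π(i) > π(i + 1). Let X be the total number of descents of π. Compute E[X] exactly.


Write X = Σ X_I over i = 1, …, 187, with X_I the indicator of one descent.
There are 187 indicators.
For each fixed i, the pair (π(i), π(i+1)) is a uniformly random ordered pair of distinct values from {1, …, 188}; by symmetry P[π(i) > π(i+1)] = 1/2.
By linearity: E[X] = 187 · (1/2) = (188 − 1) · (1/2) = 187/2 ≈ 93.5000.

E[X] = 187/2 = 93.5000.


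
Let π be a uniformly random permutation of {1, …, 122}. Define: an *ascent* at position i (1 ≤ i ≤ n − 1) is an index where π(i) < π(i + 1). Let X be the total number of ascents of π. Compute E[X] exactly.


Write X = Σ X_I over i = 1, …, 121, with X_I the indicator of one ascent.
There are 121 indicators.
For each fixed i, the pair (π(i), π(i+1)) is a uniformly random ordered pair of distinct values from {1, …, 122}; by symmetry P[π(i) < π(i+1)] = 1/2.
By linearity: E[X] = 121 · (1/2) = (122 − 1) · (1/2) = 121/2 ≈ 60.50000.

E[X] = 121/2 = 60.50000.


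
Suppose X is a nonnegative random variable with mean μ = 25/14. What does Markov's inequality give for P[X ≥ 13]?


μ = E[X] = 25/14, a = 13.
Markov: P[X ≥ 13] ≤ μ/a = (25/14)/13 = 25/182.
Numerically: ≈ 0.1374.
(Since a = 13 > μ = 1.7857, the bound 25/182 is < 1 and informative.)

P[X ≥ 13] ≤ 25/182 ≈ 0.1374.


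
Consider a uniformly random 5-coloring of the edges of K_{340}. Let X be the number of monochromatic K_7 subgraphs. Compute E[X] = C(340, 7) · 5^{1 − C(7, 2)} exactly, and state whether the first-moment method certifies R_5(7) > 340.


E[X] = C(340, 7) · 5^{1 − 21} = 97932136940560 · 5^{−20} = 97932136940560/95367431640625.
As a reduced fraction: E[X] = 19586427388112/19073486328125 ≈ 1.02689.
Is E[X] < 1? NO.
Since E[X] ≥ 1, the first-moment bound is inconclusive at n = 340; it does NOT by itself certify R_5(7) > 340.

E[X] = 19586427388112/19073486328125 ≈ 1.02689; E[X] ≥ 1; first-moment method inconclusive here.


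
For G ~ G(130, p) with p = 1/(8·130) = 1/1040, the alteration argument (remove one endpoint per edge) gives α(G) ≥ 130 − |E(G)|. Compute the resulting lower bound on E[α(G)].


E[|E(G)|] = C(130, 2)·p = 8385 · (1/1040) = 129/16.
E[α(G)] ≥ n − E[|E(G)|] = 130 − 129/16 = 1951/16.
Numerically: ≈ 121.938.
(This is only a lower bound; the true E[α(G)] may be larger.)

E[α(G)] ≥ 1951/16 ≈ 121.938.


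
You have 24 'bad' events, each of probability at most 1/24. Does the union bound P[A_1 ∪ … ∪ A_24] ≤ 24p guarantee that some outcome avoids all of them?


Union bound: P[∪_{i=1}^{24} A_i] ≤ Σ_i P[A_i] ≤ 24·p = 24·(1/24) = 1.
Numerically: 1 ≈ 1.000000.
Is 1 < 1? NO.
Since the bound 1 is ≥ 1, the union bound is uninformative here; it does NOT by itself certify existence.

24·p = 1 ≈ 1.000000; existence NOT certified by the union bound.


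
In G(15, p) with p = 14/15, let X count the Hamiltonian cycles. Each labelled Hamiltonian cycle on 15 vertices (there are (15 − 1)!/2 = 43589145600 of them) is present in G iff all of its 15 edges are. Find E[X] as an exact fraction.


K_15 has (15 − 1)!/2 = 43589145600 labelled Hamiltonian cycles.
For each such Hamiltonian cycle H, let X_H = 1 if all 15 edges of H are present in G. Then P[X_H = 1] = p^{15} = (14/15)^{15} = 155568095557812224/437893890380859375.
By linearity of expectation: E[X] = Σ_H E[X_H] = 43589145600 · p^{15} = 43589145600 · 155568095557812224/437893890380859375 = 1116227221067356419653632/72081298828125.
Numerically: E[X] ≈ 1.549e+10.

E[X] = 43589145600 · (14/15)^{15} = 1116227221067356419653632/72081298828125 ≈ 1.549e+10.
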